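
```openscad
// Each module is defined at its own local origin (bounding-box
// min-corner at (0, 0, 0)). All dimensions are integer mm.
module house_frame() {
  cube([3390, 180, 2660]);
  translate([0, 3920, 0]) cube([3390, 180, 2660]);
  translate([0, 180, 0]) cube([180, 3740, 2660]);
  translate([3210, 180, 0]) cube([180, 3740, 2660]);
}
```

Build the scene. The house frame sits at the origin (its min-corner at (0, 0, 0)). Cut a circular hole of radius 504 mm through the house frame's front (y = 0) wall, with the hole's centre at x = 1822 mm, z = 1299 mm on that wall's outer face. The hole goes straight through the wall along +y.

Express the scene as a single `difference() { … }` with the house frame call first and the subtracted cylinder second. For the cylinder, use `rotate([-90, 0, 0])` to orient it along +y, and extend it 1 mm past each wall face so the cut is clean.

difference() {
  house_frame();
  translate([1822, -1, 1299]) rotate([-90, 0, 0]) cylinder(h = 182, r = 504);
}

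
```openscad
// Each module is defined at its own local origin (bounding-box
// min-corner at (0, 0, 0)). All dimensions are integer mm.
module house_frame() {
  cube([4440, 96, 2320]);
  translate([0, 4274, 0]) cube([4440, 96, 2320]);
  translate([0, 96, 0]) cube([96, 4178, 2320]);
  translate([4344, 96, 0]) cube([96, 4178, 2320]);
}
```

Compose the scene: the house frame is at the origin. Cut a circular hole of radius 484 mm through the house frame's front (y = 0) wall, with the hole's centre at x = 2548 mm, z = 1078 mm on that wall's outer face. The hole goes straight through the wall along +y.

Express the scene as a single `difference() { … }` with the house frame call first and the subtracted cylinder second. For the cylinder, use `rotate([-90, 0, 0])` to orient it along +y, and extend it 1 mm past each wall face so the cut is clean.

difference() {
  house_frame();
  translate([2548, -1, 1078]) rotate([-90, 0, 0]) cylinder(h = 98, r = 484);
}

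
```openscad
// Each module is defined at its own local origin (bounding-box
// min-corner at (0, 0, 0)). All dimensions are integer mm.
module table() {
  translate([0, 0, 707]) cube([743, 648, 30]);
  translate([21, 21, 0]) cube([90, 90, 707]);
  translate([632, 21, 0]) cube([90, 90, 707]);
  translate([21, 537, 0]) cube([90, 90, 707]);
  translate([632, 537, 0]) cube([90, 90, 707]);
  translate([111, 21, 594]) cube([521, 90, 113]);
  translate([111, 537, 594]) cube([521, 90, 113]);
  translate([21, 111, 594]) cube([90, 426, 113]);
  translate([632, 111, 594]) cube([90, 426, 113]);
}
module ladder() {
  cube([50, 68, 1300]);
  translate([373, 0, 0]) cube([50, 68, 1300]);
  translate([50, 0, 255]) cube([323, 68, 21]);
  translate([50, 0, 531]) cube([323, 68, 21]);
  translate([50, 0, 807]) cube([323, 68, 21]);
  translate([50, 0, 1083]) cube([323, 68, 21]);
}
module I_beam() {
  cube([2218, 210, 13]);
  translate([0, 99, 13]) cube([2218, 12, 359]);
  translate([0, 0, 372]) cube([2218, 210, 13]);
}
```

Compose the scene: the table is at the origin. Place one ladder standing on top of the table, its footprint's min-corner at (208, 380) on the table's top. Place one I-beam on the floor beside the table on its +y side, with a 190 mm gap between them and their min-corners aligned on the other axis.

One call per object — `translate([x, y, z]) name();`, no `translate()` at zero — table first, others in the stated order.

table();
translate([208, 380, 737]) ladder();
translate([0, 838, 0]) I_beam();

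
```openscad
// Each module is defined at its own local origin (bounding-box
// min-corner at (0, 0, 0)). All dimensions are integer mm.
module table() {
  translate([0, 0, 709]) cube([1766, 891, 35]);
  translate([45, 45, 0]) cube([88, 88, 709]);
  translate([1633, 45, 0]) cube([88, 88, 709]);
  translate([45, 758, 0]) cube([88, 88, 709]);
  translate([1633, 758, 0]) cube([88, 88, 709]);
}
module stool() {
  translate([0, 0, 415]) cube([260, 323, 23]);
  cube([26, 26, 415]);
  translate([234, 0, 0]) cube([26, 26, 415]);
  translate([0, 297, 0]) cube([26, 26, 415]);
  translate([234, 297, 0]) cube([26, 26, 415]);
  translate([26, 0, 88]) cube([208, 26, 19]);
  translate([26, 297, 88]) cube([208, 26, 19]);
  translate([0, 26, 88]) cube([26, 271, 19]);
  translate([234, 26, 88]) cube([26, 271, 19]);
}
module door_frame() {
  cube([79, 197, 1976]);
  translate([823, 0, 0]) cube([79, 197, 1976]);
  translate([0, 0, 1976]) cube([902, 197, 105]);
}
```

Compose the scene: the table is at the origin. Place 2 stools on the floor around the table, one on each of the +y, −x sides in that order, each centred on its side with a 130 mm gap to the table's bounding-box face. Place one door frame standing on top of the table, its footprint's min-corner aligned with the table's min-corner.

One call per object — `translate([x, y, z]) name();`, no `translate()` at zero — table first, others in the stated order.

table();
translate([753, 1021, 0]) stool();
translate([-390, 284, 0]) stool();
translate([0, 0, 744]) door_frame();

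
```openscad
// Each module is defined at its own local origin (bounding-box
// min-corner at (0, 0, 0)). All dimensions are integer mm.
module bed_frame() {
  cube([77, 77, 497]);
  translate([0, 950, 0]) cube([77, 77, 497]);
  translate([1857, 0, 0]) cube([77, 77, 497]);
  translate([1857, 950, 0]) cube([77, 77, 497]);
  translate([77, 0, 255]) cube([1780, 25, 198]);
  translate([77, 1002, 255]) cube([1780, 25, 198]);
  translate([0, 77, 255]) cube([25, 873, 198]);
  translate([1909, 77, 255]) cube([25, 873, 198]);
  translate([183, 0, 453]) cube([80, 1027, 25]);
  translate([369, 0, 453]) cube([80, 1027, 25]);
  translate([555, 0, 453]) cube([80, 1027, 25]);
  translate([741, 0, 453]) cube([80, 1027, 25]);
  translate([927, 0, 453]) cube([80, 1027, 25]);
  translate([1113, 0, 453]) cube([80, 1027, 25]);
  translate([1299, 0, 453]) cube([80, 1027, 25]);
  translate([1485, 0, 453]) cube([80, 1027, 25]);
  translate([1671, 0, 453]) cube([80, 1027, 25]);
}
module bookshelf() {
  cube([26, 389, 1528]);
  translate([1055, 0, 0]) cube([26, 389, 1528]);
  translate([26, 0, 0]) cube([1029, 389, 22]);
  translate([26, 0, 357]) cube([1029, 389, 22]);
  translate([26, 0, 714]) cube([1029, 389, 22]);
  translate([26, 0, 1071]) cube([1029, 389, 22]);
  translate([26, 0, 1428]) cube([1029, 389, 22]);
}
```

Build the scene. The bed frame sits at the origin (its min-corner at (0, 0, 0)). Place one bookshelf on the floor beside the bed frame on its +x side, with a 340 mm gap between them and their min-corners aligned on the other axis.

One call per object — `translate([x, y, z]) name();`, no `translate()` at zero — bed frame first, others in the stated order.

bed_frame();
translate([2274, 0, 0]) bookshelf();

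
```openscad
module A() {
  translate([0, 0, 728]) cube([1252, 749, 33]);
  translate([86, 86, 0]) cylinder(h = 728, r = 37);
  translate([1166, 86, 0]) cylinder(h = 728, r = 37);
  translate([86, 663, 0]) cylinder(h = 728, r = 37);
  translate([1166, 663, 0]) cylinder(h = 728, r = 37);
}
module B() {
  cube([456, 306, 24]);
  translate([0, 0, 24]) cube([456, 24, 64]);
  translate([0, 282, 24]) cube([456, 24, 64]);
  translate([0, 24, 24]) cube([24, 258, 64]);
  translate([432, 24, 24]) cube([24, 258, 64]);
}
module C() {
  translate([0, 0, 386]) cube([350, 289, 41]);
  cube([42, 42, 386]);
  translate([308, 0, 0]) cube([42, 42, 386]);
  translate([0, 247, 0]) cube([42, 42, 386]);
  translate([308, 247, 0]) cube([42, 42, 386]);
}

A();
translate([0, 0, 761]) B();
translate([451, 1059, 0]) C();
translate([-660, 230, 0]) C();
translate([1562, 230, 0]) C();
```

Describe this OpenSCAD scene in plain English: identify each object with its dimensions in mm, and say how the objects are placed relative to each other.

A is a table with a 1252×749 mm rectangular top, 33 mm thick, top surface at z = 761 mm, supported by four round legs of 74 mm diameter, each leg's bounding box inset 49 mm from the nearest pair of top edges, running from the floor.

B is an open storage box with external size 456×306×88 mm and wall thickness 24 mm (the base is also 24 mm thick). The base covers the whole footprint; the four walls stand on the base, with the y-facing walls full-width and the x-facing walls fitting between their inner faces.

C is a four-legged stool. The seat is 350×289 mm, 41 mm thick, top at z = 427 mm. It stands on four square legs, each 42×42 mm in cross-section, from z = 0 to the seat underside, each flush with a corner of the seat.

The open box is on top of the table. Three stools sit around the table at the +y, −x, +x sides.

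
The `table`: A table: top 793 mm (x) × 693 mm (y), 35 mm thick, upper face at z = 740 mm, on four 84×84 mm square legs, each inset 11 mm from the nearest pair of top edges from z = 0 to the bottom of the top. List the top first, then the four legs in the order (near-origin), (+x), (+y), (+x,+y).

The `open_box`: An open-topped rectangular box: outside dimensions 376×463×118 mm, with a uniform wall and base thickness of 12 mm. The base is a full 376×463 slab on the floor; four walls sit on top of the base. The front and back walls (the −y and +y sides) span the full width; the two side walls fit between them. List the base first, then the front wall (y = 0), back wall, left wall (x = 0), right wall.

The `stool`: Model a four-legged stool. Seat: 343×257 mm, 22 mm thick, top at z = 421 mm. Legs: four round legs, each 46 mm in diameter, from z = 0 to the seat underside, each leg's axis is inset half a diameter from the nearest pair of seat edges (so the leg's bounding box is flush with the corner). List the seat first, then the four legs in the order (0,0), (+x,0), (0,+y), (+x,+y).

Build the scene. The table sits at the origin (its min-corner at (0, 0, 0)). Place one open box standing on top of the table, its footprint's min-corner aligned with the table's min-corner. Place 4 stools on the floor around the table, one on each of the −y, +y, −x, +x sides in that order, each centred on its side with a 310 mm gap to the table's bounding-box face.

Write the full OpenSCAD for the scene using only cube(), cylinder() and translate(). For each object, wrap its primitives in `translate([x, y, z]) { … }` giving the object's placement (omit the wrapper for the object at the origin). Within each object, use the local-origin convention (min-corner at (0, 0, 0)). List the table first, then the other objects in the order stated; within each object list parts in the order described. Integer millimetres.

translate([0, 0, 705]) cube([793, 693, 35]);
translate([11, 11, 0]) cube([84, 84, 705]);
translate([698, 11, 0]) cube([84, 84, 705]);
translate([11, 598, 0]) cube([84, 84, 705]);
translate([698, 598, 0]) cube([84, 84, 705]);
translate([0, 0, 740]) {
  cube([376, 463, 12]);
  translate([0, 0, 12]) cube([376, 12, 106]);
  translate([0, 451, 12]) cube([376, 12, 106]);
  translate([0, 12, 12]) cube([12, 439, 106]);
  translate([364, 12, 12]) cube([12, 439, 106]);
}
translate([225, -567, 0]) {
  translate([0, 0, 399]) cube([343, 257, 22]);
  translate([23, 23, 0]) cylinder(h = 399, r = 23);
  translate([320, 23, 0]) cylinder(h = 399, r = 23);
  translate([23, 234, 0]) cylinder(h = 399, r = 23);
  translate([320, 234, 0]) cylinder(h = 399, r = 23);
}
translate([225, 1003, 0]) {
  translate([0, 0, 399]) cube([343, 257, 22]);
  translate([23, 23, 0]) cylinder(h = 399, r = 23);
  translate([320, 23, 0]) cylinder(h = 399, r = 23);
  translate([23, 234, 0]) cylinder(h = 399, r = 23);
  translate([320, 234, 0]) cylinder(h = 399, r = 23);
}
translate([-653, 218, 0]) {
  translate([0, 0, 399]) cube([343, 257, 22]);
  translate([23, 23, 0]) cylinder(h = 399, r = 23);
  translate([320, 23, 0]) cylinder(h = 399, r = 23);
  translate([23, 234, 0]) cylinder(h = 399, r = 23);
  translate([320, 234, 0]) cylinder(h = 399, r = 23);
}
translate([1103, 218, 0]) {
  translate([0, 0, 399]) cube([343, 257, 22]);
  translate([23, 23, 0]) cylinder(h = 399, r = 23);
  translate([320, 23, 0]) cylinder(h = 399, r = 23);
  translate([23, 234, 0]) cylinder(h = 399, r = 23);
  translate([320, 234, 0]) cylinder(h = 399, r = 23);
}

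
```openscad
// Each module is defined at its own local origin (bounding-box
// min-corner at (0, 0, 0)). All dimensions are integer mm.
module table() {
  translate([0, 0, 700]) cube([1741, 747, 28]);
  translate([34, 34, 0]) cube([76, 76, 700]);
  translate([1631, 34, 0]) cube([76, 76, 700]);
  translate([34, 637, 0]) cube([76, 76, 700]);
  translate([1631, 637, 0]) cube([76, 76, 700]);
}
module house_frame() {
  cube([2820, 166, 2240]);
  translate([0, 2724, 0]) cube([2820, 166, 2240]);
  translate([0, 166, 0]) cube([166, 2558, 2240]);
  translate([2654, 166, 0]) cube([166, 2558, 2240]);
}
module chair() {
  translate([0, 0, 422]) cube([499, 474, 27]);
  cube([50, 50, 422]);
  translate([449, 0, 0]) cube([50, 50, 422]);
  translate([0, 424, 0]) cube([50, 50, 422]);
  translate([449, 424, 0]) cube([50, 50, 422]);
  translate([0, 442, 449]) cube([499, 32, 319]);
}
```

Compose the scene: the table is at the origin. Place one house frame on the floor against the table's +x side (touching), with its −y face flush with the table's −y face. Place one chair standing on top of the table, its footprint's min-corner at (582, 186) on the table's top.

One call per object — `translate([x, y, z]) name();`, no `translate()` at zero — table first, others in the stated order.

table();
translate([1741, 0, 0]) house_frame();
translate([582, 186, 728]) chair();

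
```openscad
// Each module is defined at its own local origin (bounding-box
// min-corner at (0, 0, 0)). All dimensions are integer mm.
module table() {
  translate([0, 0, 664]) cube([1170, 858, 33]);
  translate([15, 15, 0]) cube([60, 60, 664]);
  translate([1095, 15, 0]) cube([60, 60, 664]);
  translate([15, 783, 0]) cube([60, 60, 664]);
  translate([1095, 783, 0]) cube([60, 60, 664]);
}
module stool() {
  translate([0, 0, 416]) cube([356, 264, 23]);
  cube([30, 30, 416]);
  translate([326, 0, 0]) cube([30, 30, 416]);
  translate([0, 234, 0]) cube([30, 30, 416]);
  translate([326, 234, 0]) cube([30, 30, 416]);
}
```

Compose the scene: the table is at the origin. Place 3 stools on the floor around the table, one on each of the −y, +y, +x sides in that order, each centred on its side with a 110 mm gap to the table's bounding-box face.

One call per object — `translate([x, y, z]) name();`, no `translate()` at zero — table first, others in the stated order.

table();
translate([407, -374, 0]) stool();
translate([407, 968, 0]) stool();
translate([1280, 297, 0]) stool();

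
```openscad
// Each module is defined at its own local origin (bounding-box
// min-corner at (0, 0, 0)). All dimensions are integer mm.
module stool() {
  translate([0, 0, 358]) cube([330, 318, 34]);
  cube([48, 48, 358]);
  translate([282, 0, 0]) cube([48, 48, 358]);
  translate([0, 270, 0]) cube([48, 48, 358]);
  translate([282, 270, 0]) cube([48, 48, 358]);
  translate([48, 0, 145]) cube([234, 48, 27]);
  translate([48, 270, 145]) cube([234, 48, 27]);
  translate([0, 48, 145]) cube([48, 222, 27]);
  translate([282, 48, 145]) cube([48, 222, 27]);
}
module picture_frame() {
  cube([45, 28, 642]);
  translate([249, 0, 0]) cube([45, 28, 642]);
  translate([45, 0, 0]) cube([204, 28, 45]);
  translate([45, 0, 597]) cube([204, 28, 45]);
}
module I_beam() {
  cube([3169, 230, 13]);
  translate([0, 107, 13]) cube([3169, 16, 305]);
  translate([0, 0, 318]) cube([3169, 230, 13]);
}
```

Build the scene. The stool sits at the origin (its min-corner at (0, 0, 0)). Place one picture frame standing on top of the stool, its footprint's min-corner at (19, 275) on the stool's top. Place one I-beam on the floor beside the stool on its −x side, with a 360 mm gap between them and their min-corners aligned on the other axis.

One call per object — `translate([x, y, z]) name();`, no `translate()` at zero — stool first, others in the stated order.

stool();
translate([19, 275, 392]) picture_frame();
translate([-3529, 0, 0]) I_beam();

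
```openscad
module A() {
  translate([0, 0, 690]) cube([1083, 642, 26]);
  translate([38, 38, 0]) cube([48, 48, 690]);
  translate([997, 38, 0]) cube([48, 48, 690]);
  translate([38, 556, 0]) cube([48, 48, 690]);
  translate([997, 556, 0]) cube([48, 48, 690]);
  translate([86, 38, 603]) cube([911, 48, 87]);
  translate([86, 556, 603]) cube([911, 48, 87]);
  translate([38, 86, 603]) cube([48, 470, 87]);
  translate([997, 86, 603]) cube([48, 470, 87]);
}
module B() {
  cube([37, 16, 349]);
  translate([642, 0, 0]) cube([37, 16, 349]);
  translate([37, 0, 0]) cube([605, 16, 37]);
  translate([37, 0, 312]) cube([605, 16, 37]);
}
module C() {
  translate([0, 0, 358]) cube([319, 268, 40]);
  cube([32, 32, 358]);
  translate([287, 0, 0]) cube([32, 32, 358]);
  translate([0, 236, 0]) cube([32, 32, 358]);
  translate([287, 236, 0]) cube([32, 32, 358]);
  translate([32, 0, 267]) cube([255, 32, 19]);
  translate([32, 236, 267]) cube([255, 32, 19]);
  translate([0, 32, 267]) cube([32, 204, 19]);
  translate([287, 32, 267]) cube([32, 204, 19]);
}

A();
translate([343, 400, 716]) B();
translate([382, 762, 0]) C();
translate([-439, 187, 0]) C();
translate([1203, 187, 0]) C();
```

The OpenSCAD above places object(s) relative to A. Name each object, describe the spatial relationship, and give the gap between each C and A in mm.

A is a table. B is a picture frame. C is a stool. The picture frame is on top of the table. Three stools sit around the table at the +y, −x, +x sides. The gap between each stool and the table is 120 mm.

Each stool's nearest face is 120 mm from the table's bounding box.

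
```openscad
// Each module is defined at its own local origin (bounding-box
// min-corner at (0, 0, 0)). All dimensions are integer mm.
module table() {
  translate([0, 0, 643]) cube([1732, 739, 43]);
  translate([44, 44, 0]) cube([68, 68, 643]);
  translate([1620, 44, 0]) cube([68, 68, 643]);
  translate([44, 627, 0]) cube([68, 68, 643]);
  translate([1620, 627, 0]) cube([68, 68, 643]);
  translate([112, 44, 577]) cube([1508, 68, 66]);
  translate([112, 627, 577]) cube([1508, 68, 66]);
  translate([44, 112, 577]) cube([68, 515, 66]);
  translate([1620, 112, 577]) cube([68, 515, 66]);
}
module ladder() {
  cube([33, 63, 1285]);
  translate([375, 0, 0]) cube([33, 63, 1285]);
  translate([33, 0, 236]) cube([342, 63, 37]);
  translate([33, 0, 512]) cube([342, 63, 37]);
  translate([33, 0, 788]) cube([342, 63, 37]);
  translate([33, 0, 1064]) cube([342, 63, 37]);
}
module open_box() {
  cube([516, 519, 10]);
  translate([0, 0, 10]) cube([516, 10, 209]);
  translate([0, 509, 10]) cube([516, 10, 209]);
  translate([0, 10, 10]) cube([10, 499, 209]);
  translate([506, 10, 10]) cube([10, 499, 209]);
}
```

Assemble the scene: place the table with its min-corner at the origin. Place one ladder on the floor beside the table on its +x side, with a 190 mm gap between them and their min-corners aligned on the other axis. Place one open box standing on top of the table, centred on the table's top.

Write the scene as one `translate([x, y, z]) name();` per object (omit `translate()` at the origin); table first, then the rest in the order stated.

table();
translate([1922, 0, 0]) ladder();
translate([608, 110, 686]) open_box();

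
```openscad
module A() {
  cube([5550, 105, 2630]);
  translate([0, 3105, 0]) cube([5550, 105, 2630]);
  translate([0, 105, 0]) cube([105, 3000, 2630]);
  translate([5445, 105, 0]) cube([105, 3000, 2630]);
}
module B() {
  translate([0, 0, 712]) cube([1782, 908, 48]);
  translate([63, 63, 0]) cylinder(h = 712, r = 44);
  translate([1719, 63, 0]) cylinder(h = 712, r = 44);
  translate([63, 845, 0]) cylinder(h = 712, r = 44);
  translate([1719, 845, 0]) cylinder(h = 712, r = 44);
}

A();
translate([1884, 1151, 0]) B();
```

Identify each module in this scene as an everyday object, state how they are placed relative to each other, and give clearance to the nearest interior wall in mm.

A is a house frame. B is a table. The table sits inside the house frame, centred. The clearance to the nearest interior wall is 1046 mm.

Clearances: x = 1779, y = 1046; minimum 1046 mm.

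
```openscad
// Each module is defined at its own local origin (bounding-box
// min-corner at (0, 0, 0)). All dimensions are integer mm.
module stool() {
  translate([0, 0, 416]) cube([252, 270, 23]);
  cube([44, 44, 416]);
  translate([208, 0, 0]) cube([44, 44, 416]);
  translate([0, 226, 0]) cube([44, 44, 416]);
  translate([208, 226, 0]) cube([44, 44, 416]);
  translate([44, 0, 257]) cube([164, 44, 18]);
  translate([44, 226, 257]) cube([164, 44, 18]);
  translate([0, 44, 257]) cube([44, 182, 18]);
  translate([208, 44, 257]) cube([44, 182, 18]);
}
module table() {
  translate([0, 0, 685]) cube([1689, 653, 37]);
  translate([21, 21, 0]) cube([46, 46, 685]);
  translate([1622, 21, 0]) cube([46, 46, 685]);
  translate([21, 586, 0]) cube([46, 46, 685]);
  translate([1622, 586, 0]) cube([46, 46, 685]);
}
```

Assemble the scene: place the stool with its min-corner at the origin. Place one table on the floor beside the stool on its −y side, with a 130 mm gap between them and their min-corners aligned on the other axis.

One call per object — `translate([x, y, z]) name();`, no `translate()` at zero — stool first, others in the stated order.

stool();
translate([0, -783, 0]) table();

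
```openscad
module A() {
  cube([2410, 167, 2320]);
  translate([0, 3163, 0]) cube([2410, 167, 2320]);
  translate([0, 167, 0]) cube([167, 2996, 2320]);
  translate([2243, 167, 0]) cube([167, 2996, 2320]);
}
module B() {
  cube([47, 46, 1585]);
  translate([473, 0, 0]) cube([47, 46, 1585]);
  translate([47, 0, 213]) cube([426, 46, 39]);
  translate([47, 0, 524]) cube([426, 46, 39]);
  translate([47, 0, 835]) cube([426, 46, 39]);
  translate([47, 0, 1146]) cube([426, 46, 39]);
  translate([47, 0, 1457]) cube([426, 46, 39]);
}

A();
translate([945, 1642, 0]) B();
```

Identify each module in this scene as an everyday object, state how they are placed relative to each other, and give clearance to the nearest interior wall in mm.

A is a house frame. B is a ladder. The ladder sits inside the house frame, centred. The clearance to the nearest interior wall is 778 mm.

Clearances: x = 778, y = 1475; minimum 778 mm.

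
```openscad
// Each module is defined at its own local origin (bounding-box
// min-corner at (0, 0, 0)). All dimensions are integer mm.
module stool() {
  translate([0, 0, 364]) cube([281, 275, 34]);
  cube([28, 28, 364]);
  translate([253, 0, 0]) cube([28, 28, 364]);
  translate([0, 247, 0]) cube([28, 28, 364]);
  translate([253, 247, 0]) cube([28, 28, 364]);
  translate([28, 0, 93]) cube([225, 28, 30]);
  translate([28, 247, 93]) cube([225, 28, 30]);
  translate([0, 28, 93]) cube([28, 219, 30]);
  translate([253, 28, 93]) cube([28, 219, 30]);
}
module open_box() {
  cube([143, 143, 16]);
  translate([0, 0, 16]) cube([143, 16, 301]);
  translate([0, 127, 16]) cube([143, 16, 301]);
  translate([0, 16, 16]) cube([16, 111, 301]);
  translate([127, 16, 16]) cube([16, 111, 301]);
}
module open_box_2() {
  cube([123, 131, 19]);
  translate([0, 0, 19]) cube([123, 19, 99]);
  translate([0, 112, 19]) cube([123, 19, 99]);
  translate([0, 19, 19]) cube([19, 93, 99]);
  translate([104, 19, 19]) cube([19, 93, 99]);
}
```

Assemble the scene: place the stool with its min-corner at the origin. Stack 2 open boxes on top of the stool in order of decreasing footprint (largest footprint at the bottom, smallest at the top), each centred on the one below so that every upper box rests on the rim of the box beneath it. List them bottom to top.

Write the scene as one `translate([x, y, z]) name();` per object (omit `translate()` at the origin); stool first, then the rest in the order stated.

stool();
translate([69, 66, 398]) open_box();
translate([79, 72, 715]) open_box_2();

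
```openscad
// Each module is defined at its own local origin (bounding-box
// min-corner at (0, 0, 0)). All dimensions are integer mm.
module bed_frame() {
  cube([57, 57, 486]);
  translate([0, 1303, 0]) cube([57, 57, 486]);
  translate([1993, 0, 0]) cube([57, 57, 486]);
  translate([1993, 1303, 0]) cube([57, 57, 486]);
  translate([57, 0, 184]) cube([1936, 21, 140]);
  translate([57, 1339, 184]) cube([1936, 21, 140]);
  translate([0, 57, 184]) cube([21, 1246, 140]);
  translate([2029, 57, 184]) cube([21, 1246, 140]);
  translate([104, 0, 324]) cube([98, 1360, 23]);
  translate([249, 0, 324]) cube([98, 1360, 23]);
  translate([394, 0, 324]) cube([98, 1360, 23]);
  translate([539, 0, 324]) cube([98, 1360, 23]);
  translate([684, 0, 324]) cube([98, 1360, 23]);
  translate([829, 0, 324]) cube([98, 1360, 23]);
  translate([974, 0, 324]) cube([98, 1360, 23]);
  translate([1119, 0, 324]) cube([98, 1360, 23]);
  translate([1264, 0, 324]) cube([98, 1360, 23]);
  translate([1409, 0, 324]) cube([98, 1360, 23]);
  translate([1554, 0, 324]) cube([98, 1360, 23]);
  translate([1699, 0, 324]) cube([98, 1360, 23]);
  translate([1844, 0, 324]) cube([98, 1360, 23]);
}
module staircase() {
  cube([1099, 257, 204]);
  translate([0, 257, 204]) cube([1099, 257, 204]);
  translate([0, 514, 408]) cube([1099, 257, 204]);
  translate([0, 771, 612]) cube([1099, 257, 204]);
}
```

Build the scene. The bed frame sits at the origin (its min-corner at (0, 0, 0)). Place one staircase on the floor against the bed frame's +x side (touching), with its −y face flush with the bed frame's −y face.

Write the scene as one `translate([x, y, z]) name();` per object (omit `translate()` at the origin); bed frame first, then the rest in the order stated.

bed_frame();
translate([2050, 0, 0]) staircase();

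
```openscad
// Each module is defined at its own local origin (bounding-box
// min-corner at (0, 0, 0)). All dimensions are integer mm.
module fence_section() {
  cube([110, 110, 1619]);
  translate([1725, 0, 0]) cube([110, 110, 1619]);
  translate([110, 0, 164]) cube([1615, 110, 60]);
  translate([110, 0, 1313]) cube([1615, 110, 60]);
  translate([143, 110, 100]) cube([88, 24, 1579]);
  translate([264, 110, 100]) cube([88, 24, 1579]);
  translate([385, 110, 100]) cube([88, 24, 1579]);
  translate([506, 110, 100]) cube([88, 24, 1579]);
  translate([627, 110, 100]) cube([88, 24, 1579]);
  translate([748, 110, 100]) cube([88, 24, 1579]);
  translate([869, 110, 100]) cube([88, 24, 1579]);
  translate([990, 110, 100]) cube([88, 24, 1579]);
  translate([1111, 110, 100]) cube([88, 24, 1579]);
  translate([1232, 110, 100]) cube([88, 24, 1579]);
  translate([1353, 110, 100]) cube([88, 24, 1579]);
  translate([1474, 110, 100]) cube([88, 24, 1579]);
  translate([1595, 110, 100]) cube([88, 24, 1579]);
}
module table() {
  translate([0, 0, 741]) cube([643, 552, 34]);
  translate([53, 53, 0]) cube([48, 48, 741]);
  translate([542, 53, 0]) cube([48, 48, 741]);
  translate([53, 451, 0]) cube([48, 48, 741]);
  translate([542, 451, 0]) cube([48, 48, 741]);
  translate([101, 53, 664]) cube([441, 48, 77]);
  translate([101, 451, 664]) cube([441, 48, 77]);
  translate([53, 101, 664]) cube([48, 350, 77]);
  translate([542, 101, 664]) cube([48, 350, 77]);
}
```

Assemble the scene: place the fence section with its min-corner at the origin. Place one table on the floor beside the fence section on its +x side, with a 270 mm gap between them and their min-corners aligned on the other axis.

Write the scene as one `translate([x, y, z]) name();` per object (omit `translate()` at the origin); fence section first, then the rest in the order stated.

fence_section();
translate([2105, 0, 0]) table();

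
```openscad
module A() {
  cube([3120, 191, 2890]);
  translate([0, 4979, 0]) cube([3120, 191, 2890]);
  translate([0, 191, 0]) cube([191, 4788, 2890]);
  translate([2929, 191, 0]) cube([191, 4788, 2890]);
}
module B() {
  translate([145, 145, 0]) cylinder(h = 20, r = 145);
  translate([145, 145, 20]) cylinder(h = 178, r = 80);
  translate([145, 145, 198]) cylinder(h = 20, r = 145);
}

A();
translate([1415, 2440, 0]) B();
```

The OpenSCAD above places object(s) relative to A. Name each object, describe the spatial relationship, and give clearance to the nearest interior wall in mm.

A is a house frame. B is a spool. The spool sits inside the house frame, centred. The clearance to the nearest interior wall is 1224 mm.

Clearances: x = 1224, y = 2249; minimum 1224 mm.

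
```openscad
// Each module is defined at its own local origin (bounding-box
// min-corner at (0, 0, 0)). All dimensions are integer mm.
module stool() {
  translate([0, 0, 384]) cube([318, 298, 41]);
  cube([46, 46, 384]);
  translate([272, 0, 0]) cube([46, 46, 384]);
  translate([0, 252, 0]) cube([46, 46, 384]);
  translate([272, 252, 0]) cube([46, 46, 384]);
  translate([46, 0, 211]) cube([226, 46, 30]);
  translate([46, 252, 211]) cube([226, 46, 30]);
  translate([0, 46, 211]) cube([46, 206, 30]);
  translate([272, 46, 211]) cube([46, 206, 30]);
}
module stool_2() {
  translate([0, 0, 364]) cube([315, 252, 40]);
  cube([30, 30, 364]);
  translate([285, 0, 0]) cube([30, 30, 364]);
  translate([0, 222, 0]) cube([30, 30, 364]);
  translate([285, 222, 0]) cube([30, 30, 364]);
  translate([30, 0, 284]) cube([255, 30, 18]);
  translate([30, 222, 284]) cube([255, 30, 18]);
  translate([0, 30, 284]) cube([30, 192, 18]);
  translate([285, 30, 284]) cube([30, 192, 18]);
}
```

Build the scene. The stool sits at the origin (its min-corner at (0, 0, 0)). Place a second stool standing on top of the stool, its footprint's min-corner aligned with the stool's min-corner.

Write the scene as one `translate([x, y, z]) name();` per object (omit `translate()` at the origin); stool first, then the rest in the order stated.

stool();
translate([0, 0, 425]) stool_2();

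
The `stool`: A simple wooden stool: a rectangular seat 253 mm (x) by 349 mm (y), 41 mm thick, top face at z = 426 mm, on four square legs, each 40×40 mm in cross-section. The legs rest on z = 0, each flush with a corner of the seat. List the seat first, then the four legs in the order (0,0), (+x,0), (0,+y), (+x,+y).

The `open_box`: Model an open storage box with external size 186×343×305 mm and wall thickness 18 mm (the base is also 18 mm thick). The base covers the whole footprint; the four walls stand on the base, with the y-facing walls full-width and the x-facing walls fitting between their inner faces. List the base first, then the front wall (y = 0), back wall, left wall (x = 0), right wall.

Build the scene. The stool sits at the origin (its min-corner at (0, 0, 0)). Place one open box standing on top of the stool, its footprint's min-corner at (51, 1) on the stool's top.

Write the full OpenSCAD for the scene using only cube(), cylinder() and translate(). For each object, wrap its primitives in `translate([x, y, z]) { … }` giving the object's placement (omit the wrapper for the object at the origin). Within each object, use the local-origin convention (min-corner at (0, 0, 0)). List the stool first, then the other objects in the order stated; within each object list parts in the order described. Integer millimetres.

translate([0, 0, 385]) cube([253, 349, 41]);
cube([40, 40, 385]);
translate([213, 0, 0]) cube([40, 40, 385]);
translate([0, 309, 0]) cube([40, 40, 385]);
translate([213, 309, 0]) cube([40, 40, 385]);
translate([51, 1, 426]) {
  cube([186, 343, 18]);
  translate([0, 0, 18]) cube([186, 18, 287]);
  translate([0, 325, 18]) cube([186, 18, 287]);
  translate([0, 18, 18]) cube([18, 307, 287]);
  translate([168, 18, 18]) cube([18, 307, 287]);
}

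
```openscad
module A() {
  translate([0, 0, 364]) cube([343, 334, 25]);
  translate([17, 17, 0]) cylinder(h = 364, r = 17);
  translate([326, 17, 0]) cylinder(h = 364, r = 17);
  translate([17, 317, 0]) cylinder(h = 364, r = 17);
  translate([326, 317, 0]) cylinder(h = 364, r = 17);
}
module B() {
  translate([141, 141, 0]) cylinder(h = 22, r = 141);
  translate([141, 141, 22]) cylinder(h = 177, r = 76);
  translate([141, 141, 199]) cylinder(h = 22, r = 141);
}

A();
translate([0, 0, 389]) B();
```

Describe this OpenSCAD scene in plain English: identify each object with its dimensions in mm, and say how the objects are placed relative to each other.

A is a four-legged stool. The seat is a 343×334×25 mm slab whose top surface is at z = 389 mm; four round legs, each 34 mm in diameter, run from the floor (z = 0) to the underside of the seat, each leg's axis is inset half a diameter from the nearest pair of seat edges (so the leg's bounding box is flush with the corner).

B is a spool: two coaxial disc flanges of radius 141 mm and thickness 22 mm, joined by a core cylinder of radius 76 mm and height 177 mm. The lower flange rests on z = 0 and the three cylinders share a vertical axis.

The spool is on top of the stool.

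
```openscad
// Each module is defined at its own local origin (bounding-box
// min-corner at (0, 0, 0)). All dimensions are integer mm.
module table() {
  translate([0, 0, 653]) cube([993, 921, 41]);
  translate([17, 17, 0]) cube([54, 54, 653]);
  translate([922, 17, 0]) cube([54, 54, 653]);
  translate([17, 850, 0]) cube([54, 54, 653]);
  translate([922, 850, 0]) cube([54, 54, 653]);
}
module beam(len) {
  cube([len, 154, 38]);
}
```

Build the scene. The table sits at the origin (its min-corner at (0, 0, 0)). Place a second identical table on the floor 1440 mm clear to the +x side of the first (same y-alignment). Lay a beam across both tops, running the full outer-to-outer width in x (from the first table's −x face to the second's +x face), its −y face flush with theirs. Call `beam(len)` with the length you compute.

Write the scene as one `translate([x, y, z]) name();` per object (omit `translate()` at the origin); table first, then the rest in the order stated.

table();
translate([2433, 0, 0]) table();
translate([0, 0, 694]) beam(3426);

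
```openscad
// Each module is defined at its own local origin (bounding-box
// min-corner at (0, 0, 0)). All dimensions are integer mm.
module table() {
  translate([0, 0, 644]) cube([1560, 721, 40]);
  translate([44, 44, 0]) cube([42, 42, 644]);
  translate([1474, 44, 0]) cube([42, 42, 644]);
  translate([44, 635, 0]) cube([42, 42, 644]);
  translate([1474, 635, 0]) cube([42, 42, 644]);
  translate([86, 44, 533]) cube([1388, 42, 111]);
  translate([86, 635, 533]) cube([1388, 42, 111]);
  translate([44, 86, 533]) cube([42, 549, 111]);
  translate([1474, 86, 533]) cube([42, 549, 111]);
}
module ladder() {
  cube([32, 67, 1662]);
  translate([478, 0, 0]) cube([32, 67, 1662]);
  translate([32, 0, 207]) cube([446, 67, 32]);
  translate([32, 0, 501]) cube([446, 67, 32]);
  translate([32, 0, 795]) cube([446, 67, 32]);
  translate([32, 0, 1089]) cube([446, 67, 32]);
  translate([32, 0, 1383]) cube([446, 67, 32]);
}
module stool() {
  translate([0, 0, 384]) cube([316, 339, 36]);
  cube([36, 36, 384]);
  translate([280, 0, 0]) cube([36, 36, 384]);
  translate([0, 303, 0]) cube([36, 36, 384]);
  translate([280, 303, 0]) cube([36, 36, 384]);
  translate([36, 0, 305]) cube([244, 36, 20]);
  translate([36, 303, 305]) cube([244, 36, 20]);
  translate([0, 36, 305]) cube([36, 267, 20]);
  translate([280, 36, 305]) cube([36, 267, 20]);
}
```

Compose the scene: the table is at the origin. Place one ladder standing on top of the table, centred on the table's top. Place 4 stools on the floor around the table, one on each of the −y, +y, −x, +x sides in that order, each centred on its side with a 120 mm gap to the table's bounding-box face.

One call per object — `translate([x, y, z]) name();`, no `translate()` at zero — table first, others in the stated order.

table();
translate([525, 327, 684]) ladder();
translate([622, -459, 0]) stool();
translate([622, 841, 0]) stool();
translate([-436, 191, 0]) stool();
translate([1680, 191, 0]) stool();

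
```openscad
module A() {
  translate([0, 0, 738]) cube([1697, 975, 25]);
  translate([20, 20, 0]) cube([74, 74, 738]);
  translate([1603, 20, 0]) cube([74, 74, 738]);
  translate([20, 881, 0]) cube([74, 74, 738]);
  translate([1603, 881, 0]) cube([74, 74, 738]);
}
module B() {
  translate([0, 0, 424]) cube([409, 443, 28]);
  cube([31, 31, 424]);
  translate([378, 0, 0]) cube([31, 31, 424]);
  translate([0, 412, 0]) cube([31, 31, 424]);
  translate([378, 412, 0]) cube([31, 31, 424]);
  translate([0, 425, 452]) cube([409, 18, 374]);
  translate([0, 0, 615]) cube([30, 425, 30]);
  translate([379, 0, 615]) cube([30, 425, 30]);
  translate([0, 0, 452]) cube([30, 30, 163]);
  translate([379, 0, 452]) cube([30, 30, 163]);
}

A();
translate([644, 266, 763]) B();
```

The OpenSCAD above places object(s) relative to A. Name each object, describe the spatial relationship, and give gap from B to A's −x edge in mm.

The chair's min-x is at 644; the table's min-x is 0; gap = 644 mm.

A is a table. B is a chair. The chair is on top of the table, centred. The gap from the chair to the table's −x edge is 644 mm.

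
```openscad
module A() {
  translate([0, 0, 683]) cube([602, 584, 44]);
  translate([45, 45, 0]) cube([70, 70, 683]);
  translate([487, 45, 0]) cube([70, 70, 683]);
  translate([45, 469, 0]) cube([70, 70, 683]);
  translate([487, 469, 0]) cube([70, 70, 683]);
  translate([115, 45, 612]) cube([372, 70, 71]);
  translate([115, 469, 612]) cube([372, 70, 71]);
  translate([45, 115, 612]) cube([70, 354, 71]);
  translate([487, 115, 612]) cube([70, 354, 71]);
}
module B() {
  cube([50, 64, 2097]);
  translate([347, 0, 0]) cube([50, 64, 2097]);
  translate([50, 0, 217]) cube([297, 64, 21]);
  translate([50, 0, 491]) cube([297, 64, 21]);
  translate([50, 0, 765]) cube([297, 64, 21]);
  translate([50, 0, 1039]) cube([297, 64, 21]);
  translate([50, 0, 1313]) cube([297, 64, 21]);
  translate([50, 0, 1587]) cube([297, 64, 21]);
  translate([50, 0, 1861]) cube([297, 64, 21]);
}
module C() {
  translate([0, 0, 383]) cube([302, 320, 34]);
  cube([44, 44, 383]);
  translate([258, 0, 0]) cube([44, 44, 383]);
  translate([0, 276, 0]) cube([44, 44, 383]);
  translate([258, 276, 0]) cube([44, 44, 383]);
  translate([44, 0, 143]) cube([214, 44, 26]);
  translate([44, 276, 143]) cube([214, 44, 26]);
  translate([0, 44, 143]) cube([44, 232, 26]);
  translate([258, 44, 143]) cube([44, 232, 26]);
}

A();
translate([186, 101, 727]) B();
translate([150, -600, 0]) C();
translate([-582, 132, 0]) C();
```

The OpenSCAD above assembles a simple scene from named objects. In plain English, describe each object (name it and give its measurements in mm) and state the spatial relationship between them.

A is a table: top 602 mm (x) × 584 mm (y), 44 mm thick, upper face at z = 727 mm, on four 70×70 mm square legs, each inset 45 mm from the nearest pair of top edges, running from z = 0 to the bottom of the top. Four apron rails, 70 mm thick and 71 mm tall, run between adjacent legs with their top edges flush with the underside of the top and their outer faces flush with the legs' outer faces.

B is a wooden ladder with two side rails of 50×64 mm section and 2097 mm height, set 397 mm apart overall. Between them run 7 rectangular rungs (64 mm deep, 21 mm thick), front faces flush with the rails' −y face. The bottom of the first rung is 217 mm above the floor and each subsequent rung is 274 mm higher than the one below.

C is a four-legged stool. The seat is a 302×320×34 mm slab whose top surface is at z = 417 mm; four square legs, each 44×44 mm in cross-section, run from the floor (z = 0) to the underside of the seat, each flush with a corner of the seat. Four stretchers, 44 mm wide and 26 mm tall, connect adjacent legs with their undersides at z = 143 mm, each running between the inner faces of the legs it joins and aligned with the legs' outer faces on the other axis.

The ladder is on top of the table. Two stools sit around the table at the −y, −x sides.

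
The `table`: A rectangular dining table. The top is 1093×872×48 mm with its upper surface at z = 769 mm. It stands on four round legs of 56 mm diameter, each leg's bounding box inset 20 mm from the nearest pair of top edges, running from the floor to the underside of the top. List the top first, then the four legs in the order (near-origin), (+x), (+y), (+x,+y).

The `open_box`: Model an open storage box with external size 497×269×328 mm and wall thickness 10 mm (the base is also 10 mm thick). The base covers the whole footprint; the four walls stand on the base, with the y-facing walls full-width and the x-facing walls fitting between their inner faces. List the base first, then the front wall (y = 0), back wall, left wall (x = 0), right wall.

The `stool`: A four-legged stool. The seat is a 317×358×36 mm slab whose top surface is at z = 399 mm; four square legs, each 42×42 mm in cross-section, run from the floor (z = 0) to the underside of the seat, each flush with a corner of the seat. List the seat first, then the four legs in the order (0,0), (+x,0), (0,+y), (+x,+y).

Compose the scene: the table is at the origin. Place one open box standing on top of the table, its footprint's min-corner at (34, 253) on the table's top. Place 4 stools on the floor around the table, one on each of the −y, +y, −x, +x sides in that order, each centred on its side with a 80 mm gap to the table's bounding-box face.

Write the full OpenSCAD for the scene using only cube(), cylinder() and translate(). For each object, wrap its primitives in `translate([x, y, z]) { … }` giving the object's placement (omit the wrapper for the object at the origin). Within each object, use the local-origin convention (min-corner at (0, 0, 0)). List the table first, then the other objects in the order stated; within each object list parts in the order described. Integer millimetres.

translate([0, 0, 721]) cube([1093, 872, 48]);
translate([48, 48, 0]) cylinder(h = 721, r = 28);
translate([1045, 48, 0]) cylinder(h = 721, r = 28);
translate([48, 824, 0]) cylinder(h = 721, r = 28);
translate([1045, 824, 0]) cylinder(h = 721, r = 28);
translate([34, 253, 769]) {
  cube([497, 269, 10]);
  translate([0, 0, 10]) cube([497, 10, 318]);
  translate([0, 259, 10]) cube([497, 10, 318]);
  translate([0, 10, 10]) cube([10, 249, 318]);
  translate([487, 10, 10]) cube([10, 249, 318]);
}
translate([388, -438, 0]) {
  translate([0, 0, 363]) cube([317, 358, 36]);
  cube([42, 42, 363]);
  translate([275, 0, 0]) cube([42, 42, 363]);
  translate([0, 316, 0]) cube([42, 42, 363]);
  translate([275, 316, 0]) cube([42, 42, 363]);
}
translate([388, 952, 0]) {
  translate([0, 0, 363]) cube([317, 358, 36]);
  cube([42, 42, 363]);
  translate([275, 0, 0]) cube([42, 42, 363]);
  translate([0, 316, 0]) cube([42, 42, 363]);
  translate([275, 316, 0]) cube([42, 42, 363]);
}
translate([-397, 257, 0]) {
  translate([0, 0, 363]) cube([317, 358, 36]);
  cube([42, 42, 363]);
  translate([275, 0, 0]) cube([42, 42, 363]);
  translate([0, 316, 0]) cube([42, 42, 363]);
  translate([275, 316, 0]) cube([42, 42, 363]);
}
translate([1173, 257, 0]) {
  translate([0, 0, 363]) cube([317, 358, 36]);
  cube([42, 42, 363]);
  translate([275, 0, 0]) cube([42, 42, 363]);
  translate([0, 316, 0]) cube([42, 42, 363]);
  translate([275, 316, 0]) cube([42, 42, 363]);
}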